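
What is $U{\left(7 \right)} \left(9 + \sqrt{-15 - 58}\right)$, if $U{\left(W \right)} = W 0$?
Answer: $0$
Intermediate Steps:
$U{\left(W \right)} = 0$
$U{\left(7 \right)} \left(9 + \sqrt{-15 - 58}\right) = 0 \left(9 + \sqrt{-15 - 58}\right) = 0 \left(9 + \sqrt{-73}\right) = 0 \left(9 + i \sqrt{73}\right) = 0$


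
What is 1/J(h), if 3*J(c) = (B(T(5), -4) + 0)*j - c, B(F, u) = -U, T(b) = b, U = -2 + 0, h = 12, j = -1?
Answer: -3/14 ≈ -0.21429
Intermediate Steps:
U = -2
B(F, u) = 2 (B(F, u) = -1*(-2) = 2)
J(c) = -⅔ - c/3 (J(c) = ((2 + 0)*(-1) - c)/3 = (2*(-1) - c)/3 = (-2 - c)/3 = -⅔ - c/3)
1/J(h) = 1/(-⅔ - ⅓*12) = 1/(-⅔ - 4) = 1/(-14/3) = -3/14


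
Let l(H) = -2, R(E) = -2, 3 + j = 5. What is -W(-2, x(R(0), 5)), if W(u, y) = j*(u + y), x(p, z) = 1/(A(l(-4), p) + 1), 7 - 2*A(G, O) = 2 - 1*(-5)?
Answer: 2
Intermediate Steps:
j = 2 (j = -3 + 5 = 2)
A(G, O) = 0 (A(G, O) = 7/2 - (2 - 1*(-5))/2 = 7/2 - (2 + 5)/2 = 7/2 - ½*7 = 7/2 - 7/2 = 0)
x(p, z) = 1 (x(p, z) = 1/(0 + 1) = 1/1 = 1)
W(u, y) = 2*u + 2*y (W(u, y) = 2*(u + y) = 2*u + 2*y)
-W(-2, x(R(0), 5)) = -(2*(-2) + 2*1) = -(-4 + 2) = -1*(-2) = 2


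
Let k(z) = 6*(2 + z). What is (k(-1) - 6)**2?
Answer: 0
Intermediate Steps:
k(z) = 12 + 6*z
(k(-1) - 6)**2 = ((12 + 6*(-1)) - 6)**2 = ((12 - 6) - 6)**2 = (6 - 6)**2 = 0**2 = 0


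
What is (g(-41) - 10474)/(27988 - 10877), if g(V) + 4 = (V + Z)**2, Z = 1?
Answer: -8878/17111 ≈ -0.51885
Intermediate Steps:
g(V) = -4 + (1 + V)**2 (g(V) = -4 + (V + 1)**2 = -4 + (1 + V)**2)
(g(-41) - 10474)/(27988 - 10877) = ((-4 + (1 - 41)**2) - 10474)/(27988 - 10877) = ((-4 + (-40)**2) - 10474)/17111 = ((-4 + 1600) - 10474)*(1/17111) = (1596 - 10474)*(1/17111) = -8878*1/17111 = -8878/17111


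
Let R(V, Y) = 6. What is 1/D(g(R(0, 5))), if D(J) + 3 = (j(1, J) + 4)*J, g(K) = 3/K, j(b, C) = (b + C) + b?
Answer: 4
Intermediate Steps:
j(b, C) = C + 2*b (j(b, C) = (C + b) + b = C + 2*b)
D(J) = -3 + J*(6 + J) (D(J) = -3 + ((J + 2*1) + 4)*J = -3 + ((J + 2) + 4)*J = -3 + ((2 + J) + 4)*J = -3 + (6 + J)*J = -3 + J*(6 + J))
1/D(g(R(0, 5))) = 1/(-3 + (3/6)² + 6*(3/6)) = 1/(-3 + (3*(⅙))² + 6*(3*(⅙))) = 1/(-3 + (½)² + 6*(½)) = 1/(-3 + ¼ + 3) = 1/(¼) = 4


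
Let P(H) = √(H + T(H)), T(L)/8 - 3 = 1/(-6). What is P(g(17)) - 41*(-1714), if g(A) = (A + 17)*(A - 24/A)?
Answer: 70274 + √4974/3 ≈ 70298.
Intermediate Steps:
T(L) = 68/3 (T(L) = 24 + 8/(-6) = 24 + 8*(-⅙) = 24 - 4/3 = 68/3)
g(A) = (17 + A)*(A - 24/A)
P(H) = √(68/3 + H) (P(H) = √(H + 68/3) = √(68/3 + H))
P(g(17)) - 41*(-1714) = √(204 + 9*(-24 + 17² - 408/17 + 17*17))/3 - 41*(-1714) = √(204 + 9*(-24 + 289 - 408*1/17 + 289))/3 + 70274 = √(204 + 9*(-24 + 289 - 24 + 289))/3 + 70274 = √(204 + 9*530)/3 + 70274 = √(204 + 4770)/3 + 70274 = √4974/3 + 70274 = 70274 + √4974/3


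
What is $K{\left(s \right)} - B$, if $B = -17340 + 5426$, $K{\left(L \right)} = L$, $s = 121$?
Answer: $12035$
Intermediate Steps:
$B = -11914$
$K{\left(s \right)} - B = 121 - -11914 = 121 + 11914 = 12035$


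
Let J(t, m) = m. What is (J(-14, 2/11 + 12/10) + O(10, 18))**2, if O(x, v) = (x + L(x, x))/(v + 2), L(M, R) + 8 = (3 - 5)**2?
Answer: 1369/484 ≈ 2.8285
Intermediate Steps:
L(M, R) = -4 (L(M, R) = -8 + (3 - 5)**2 = -8 + (-2)**2 = -8 + 4 = -4)
O(x, v) = (-4 + x)/(2 + v) (O(x, v) = (x - 4)/(v + 2) = (-4 + x)/(2 + v))
(J(-14, 2/11 + 12/10) + O(10, 18))**2 = ((2/11 + 12/10) + (-4 + 10)/(2 + 18))**2 = ((2*(1/11) + 12*(1/10)) + 6/20)**2 = ((2/11 + 6/5) + (1/20)*6)**2 = (76/55 + 3/10)**2 = (37/22)**2 = 1369/484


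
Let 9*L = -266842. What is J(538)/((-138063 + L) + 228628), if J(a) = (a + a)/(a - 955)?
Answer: -3228/76205777 ≈ -4.2359e-5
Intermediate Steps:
L = -266842/9 (L = (1/9)*(-266842) = -266842/9 ≈ -29649.)
J(a) = 2*a/(-955 + a) (J(a) = (2*a)/(-955 + a) = 2*a/(-955 + a))
J(538)/((-138063 + L) + 228628) = (2*538/(-955 + 538))/((-138063 - 266842/9) + 228628) = (2*538/(-417))/(-1509409/9 + 228628) = (2*538*(-1/417))/(548243/9) = -1076/417*9/548243 = -3228/76205777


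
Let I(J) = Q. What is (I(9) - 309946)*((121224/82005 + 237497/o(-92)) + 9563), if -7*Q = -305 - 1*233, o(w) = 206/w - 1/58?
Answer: 48794179757205888/1645567 ≈ 2.9652e+10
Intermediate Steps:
o(w) = -1/58 + 206/w (o(w) = 206/w - 1*1/58 = 206/w - 1/58 = -1/58 + 206/w)
Q = 538/7 (Q = -(-305 - 1*233)/7 = -(-305 - 233)/7 = -1/7*(-538) = 538/7 ≈ 76.857)
I(J) = 538/7
(I(9) - 309946)*((121224/82005 + 237497/o(-92)) + 9563) = (538/7 - 309946)*((121224/82005 + 237497/(((1/58)*(11948 - 1*(-92))/(-92)))) + 9563) = -2169084*((121224*(1/82005) + 237497/(((1/58)*(-1/92)*(11948 + 92)))) + 9563)/7 = -2169084*((40408/27335 + 237497/(((1/58)*(-1/92)*12040))) + 9563)/7 = -2169084*((40408/27335 + 237497/(-1505/667)) + 9563)/7 = -2169084*((40408/27335 + 237497*(-667/1505)) + 9563)/7 = -2169084*((40408/27335 - 158410499/1505) + 9563)/7 = -2169084*(-24743372435/235081 + 9563)/7 = -2169084/7*(-22495292832/235081) = 48794179757205888/1645567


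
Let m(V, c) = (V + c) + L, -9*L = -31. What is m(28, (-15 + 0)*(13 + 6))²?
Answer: 5207524/81 ≈ 64290.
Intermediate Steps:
L = 31/9 (L = -⅑*(-31) = 31/9 ≈ 3.4444)
m(V, c) = 31/9 + V + c (m(V, c) = (V + c) + 31/9 = 31/9 + V + c)
m(28, (-15 + 0)*(13 + 6))² = (31/9 + 28 + (-15 + 0)*(13 + 6))² = (31/9 + 28 - 15*19)² = (31/9 + 28 - 285)² = (-2282/9)² = 5207524/81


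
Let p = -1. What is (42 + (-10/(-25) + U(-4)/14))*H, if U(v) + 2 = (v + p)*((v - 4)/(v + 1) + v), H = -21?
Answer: -4487/5 ≈ -897.40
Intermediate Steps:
U(v) = -2 + (-1 + v)*(v + (-4 + v)/(1 + v)) (U(v) = -2 + (v - 1)*((v - 4)/(v + 1) + v) = -2 + (-1 + v)*((-4 + v)/(1 + v) + v) = -2 + (-1 + v)*(v + (-4 + v)/(1 + v)))
(42 + (-10/(-25) + U(-4)/14))*H = (42 + (-10/(-25) + ((2 + (-4)² + (-4)³ - 8*(-4))/(1 - 4))/14))*(-21) = (42 + (-10*(-1/25) + ((2 + 16 - 64 + 32)/(-3))*(1/14)))*(-21) = (42 + (⅖ - ⅓*(-14)*(1/14)))*(-21) = (42 + (⅖ + (14/3)*(1/14)))*(-21) = (42 + (⅖ + ⅓))*(-21) = (42 + 11/15)*(-21) = (641/15)*(-21) = -4487/5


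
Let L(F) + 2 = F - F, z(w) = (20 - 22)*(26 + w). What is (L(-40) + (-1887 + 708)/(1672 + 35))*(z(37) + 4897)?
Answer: -7304401/569 ≈ -12837.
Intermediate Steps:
z(w) = -52 - 2*w (z(w) = -2*(26 + w) = -52 - 2*w)
L(F) = -2 (L(F) = -2 + (F - F) = -2 + 0 = -2)
(L(-40) + (-1887 + 708)/(1672 + 35))*(z(37) + 4897) = (-2 + (-1887 + 708)/(1672 + 35))*((-52 - 2*37) + 4897) = (-2 - 1179/1707)*((-52 - 74) + 4897) = (-2 - 1179*1/1707)*(-126 + 4897) = (-2 - 393/569)*4771 = -1531/569*4771 = -7304401/569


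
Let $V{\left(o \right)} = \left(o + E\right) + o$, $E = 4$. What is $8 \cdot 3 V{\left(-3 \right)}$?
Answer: $-48$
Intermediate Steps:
$V{\left(o \right)} = 4 + 2 o$ ($V{\left(o \right)} = \left(o + 4\right) + o = \left(4 + o\right) + o = 4 + 2 o$)
$8 \cdot 3 V{\left(-3 \right)} = 8 \cdot 3 \left(4 + 2 \left(-3\right)\right) = 24 \left(4 - 6\right) = 24 \left(-2\right) = -48$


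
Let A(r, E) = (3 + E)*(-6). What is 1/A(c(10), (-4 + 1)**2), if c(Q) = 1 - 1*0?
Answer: -1/72 ≈ -0.013889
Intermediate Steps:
c(Q) = 1 (c(Q) = 1 + 0 = 1)
A(r, E) = -18 - 6*E
1/A(c(10), (-4 + 1)**2) = 1/(-18 - 6*(-4 + 1)**2) = 1/(-18 - 6*(-3)**2) = 1/(-18 - 6*9) = 1/(-18 - 54) = 1/(-72) = -1/72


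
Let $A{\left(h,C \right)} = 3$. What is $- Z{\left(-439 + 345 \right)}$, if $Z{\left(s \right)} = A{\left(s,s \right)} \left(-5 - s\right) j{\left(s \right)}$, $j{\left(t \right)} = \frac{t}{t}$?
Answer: $-267$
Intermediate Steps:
$j{\left(t \right)} = 1$
$Z{\left(s \right)} = -15 - 3 s$ ($Z{\left(s \right)} = 3 \left(-5 - s\right) 1 = \left(-15 - 3 s\right) 1 = -15 - 3 s$)
$- Z{\left(-439 + 345 \right)} = - (-15 - 3 \left(-439 + 345\right)) = - (-15 - -282) = - (-15 + 282) = \left(-1\right) 267 = -267$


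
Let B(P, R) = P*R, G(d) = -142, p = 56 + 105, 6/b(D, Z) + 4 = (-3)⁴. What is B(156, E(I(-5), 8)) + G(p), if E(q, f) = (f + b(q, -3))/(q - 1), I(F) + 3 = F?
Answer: -65146/231 ≈ -282.02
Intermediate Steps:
b(D, Z) = 6/77 (b(D, Z) = 6/(-4 + (-3)⁴) = 6/(-4 + 81) = 6/77)
p = 161
I(F) = -3 + F
E(q, f) = (6/77 + f)/(-1 + q) (E(q, f) = (f + 6/77)/(q - 1) = (6/77 + f)/(-1 + q))
B(156, E(I(-5), 8)) + G(p) = 156*((6/77 + 8)/(-1 + (-3 - 5))) - 142 = 156*((622/77)/(-1 - 8)) - 142 = 156*((622/77)/(-9)) - 142 = 156*(-⅑*622/77) - 142 = 156*(-622/693) - 142 = -32344/231 - 142 = -65146/231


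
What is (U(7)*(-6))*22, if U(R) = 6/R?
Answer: -792/7 ≈ -113.14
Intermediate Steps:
(U(7)*(-6))*22 = ((6/7)*(-6))*22 = -36/7*22 = -792/7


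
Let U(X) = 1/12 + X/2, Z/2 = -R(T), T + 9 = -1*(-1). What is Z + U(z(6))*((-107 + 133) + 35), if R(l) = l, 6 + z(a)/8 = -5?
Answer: -31955/12 ≈ -2662.9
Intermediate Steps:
T = -8 (T = -9 - 1*(-1) = -9 + 1 = -8)
z(a) = -88 (z(a) = -48 + 8*(-5) = -48 - 40 = -88)
Z = 16 (Z = 2*(-1*(-8)) = 2*8 = 16)
U(X) = 1/12 + X/2 (U(X) = 1*(1/12) + X*(½) = 1/12 + X/2)
Z + U(z(6))*((-107 + 133) + 35) = 16 + (1/12 + (½)*(-88))*((-107 + 133) + 35) = 16 + (1/12 - 44)*(26 + 35) = 16 - 527/12*61 = 16 - 32147/12 = -31955/12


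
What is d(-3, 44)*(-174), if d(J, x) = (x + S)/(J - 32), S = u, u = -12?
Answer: 5568/35 ≈ 159.09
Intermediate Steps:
S = -12
d(J, x) = (-12 + x)/(-32 + J) (d(J, x) = (x - 12)/(J - 32) = (-12 + x)/(-32 + J))
d(-3, 44)*(-174) = ((-12 + 44)/(-32 - 3))*(-174) = (32/(-35))*(-174) = -1/35*32*(-174) = -32/35*(-174) = 5568/35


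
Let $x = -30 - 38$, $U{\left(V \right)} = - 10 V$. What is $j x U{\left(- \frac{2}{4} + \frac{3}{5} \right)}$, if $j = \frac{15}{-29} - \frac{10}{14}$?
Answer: $- \frac{17000}{203} \approx -83.744$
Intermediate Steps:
$j = - \frac{250}{203}$ ($j = 15 \left(- \frac{1}{29}\right) - \frac{5}{7} = - \frac{15}{29} - \frac{5}{7} = - \frac{250}{203} \approx -1.2315$)
$x = -68$
$j x U{\left(- \frac{2}{4} + \frac{3}{5} \right)} = \left(- \frac{250}{203}\right) \left(-68\right) \left(- 10 \left(- \frac{2}{4} + \frac{3}{5}\right)\right) = \frac{17000 \left(- 10 \left(\left(-2\right) \frac{1}{4} + 3 \cdot \frac{1}{5}\right)\right)}{203} = \frac{17000 \left(- 10 \left(- \frac{1}{2} + \frac{3}{5}\right)\right)}{203} = \frac{17000 \left(\left(-10\right) \frac{1}{10}\right)}{203} = \frac{17000}{203} \left(-1\right) = - \frac{17000}{203}$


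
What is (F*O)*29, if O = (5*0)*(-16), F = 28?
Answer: 0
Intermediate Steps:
O = 0 (O = 0*(-16) = 0)
(F*O)*29 = (28*0)*29 = 0*29 = 0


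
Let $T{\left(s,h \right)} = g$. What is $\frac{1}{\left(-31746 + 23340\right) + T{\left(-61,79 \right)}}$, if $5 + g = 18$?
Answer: $- \frac{1}{8393} \approx -0.00011915$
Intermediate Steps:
$g = 13$ ($g = -5 + 18 = 13$)
$T{\left(s,h \right)} = 13$
$\frac{1}{\left(-31746 + 23340\right) + T{\left(-61,79 \right)}} = \frac{1}{\left(-31746 + 23340\right) + 13} = \frac{1}{-8406 + 13} = \frac{1}{-8393} = - \frac{1}{8393}$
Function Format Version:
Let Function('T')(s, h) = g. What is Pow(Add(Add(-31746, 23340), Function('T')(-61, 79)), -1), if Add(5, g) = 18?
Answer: Rational(-1, 8393) ≈ -0.00011915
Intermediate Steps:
g = 13 (g = Add(-5, 18) = 13)
Function('T')(s, h) = 13
Pow(Add(Add(-31746, 23340), Function('T')(-61, 79)), -1) = Pow(Add(Add(-31746, 23340), 13), -1) = Pow(Add(-8406, 13), -1) = Pow(-8393, -1) = Rational(-1, 8393)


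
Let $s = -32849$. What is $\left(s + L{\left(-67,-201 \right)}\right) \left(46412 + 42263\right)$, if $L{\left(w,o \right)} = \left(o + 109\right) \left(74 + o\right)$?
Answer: $-1876806375$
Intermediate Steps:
$L{\left(w,o \right)} = \left(74 + o\right) \left(109 + o\right)$ ($L{\left(w,o \right)} = \left(109 + o\right) \left(74 + o\right) = \left(74 + o\right) \left(109 + o\right)$)
$\left(s + L{\left(-67,-201 \right)}\right) \left(46412 + 42263\right) = \left(-32849 + \left(8066 + \left(-201\right)^{2} + 183 \left(-201\right)\right)\right) \left(46412 + 42263\right) = \left(-32849 + \left(8066 + 40401 - 36783\right)\right) 88675 = \left(-32849 + 11684\right) 88675 = \left(-21165\right) 88675 = -1876806375$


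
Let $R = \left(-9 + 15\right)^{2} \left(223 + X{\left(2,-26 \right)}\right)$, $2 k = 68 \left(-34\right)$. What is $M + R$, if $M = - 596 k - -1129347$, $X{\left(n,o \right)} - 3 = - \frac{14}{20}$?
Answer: $\frac{9132169}{5} \approx 1.8264 \cdot 10^{6}$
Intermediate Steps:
$k = -1156$ ($k = \frac{68 \left(-34\right)}{2} = \frac{1}{2} \left(-2312\right) = -1156$)
$X{\left(n,o \right)} = \frac{23}{10}$ ($X{\left(n,o \right)} = 3 - \frac{14}{20} = 3 - \frac{7}{10} = \frac{23}{10}$)
$R = \frac{40554}{5}$ ($R = \left(-9 + 15\right)^{2} \left(223 + \frac{23}{10}\right) = 6^{2} \cdot \frac{2253}{10} = 36 \cdot \frac{2253}{10} = \frac{40554}{5} \approx 8110.8$)
$M = 1818323$ ($M = \left(-596\right) \left(-1156\right) - -1129347 = 688976 + 1129347 = 1818323$)
$M + R = 1818323 + \frac{40554}{5} = \frac{9132169}{5}$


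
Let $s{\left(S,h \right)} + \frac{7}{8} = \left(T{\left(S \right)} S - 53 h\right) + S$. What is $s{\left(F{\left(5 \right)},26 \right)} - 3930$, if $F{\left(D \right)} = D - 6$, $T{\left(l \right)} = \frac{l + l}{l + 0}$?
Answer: $- \frac{42495}{8} \approx -5311.9$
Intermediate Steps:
$T{\left(l \right)} = 2$ ($T{\left(l \right)} = \frac{2 l}{l} = 2$)
$F{\left(D \right)} = -6 + D$ ($F{\left(D \right)} = D - 6 = -6 + D$)
$s{\left(S,h \right)} = - \frac{7}{8} - 53 h + 3 S$ ($s{\left(S,h \right)} = - \frac{7}{8} + \left(\left(2 S - 53 h\right) + S\right) = - \frac{7}{8} + \left(\left(- 53 h + 2 S\right) + S\right) = - \frac{7}{8} + \left(- 53 h + 3 S\right) = - \frac{7}{8} - 53 h + 3 S$)
$s{\left(F{\left(5 \right)},26 \right)} - 3930 = \left(- \frac{7}{8} - 1378 + 3 \left(-6 + 5\right)\right) - 3930 = \left(- \frac{7}{8} - 1378 + 3 \left(-1\right)\right) - 3930 = \left(- \frac{7}{8} - 1378 - 3\right) - 3930 = - \frac{11055}{8} - 3930 = - \frac{42495}{8}$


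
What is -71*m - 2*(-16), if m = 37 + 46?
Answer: -5861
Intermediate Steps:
m = 83
-71*m - 2*(-16) = -71*83 - 2*(-16) = -5893 + 32 = -5861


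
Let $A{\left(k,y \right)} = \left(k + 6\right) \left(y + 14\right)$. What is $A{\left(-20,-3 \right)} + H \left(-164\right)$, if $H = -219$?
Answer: $35762$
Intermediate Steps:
$A{\left(k,y \right)} = \left(6 + k\right) \left(14 + y\right)$
$A{\left(-20,-3 \right)} + H \left(-164\right) = \left(84 + 6 \left(-3\right) + 14 \left(-20\right) - -60\right) - -35916 = \left(84 - 18 - 280 + 60\right) + 35916 = -154 + 35916 = 35762$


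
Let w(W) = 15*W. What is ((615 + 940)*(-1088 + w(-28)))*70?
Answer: -164145800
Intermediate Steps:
((615 + 940)*(-1088 + w(-28)))*70 = ((615 + 940)*(-1088 + 15*(-28)))*70 = (1555*(-1088 - 420))*70 = (1555*(-1508))*70 = -2344940*70 = -164145800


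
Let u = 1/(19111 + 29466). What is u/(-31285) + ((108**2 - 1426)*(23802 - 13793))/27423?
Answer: 155730136433877767/41675595416235 ≈ 3736.7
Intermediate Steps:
u = 1/48577 ≈ 2.0586e-5
u/(-31285) + ((108**2 - 1426)*(23802 - 13793))/27423 = (1/48577)/(-31285) + ((108**2 - 1426)*(23802 - 13793))/27423 = (1/48577)*(-1/31285) + ((11664 - 1426)*10009)*(1/27423) = -1/1519731445 + (10238*10009)*(1/27423) = -1/1519731445 + 102472142*(1/27423) = -1/1519731445 + 102472142/27423 = 155730136433877767/41675595416235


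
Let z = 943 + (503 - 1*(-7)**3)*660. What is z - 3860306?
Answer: -3301003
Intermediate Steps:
z = 559303 (z = 943 + (503 - 1*(-343))*660 = 943 + (503 + 343)*660 = 943 + 846*660 = 943 + 558360 = 559303)
z - 3860306 = 559303 - 3860306 = -3301003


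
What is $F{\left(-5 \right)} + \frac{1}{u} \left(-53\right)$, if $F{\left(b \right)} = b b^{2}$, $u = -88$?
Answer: $- \frac{10947}{88} \approx -124.4$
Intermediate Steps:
$F{\left(b \right)} = b^{3}$
$F{\left(-5 \right)} + \frac{1}{u} \left(-53\right) = \left(-5\right)^{3} + \frac{1}{-88} \left(-53\right) = -125 - - \frac{53}{88} = -125 + \frac{53}{88} = - \frac{10947}{88}$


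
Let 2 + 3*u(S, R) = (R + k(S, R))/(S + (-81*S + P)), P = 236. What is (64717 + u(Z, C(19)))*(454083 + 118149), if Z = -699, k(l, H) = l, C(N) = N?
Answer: 519902841074904/14039 ≈ 3.7033e+10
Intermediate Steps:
u(S, R) = -2/3 + (R + S)/(3*(236 - 80*S)) (u(S, R) = -2/3 + ((R + S)/(S + (-81*S + 236)))/3 = -2/3 + ((R + S)/(S + (236 - 81*S)))/3 = -2/3 + ((R + S)/(236 - 80*S))/3 = -2/3 + (R + S)/(3*(236 - 80*S)))
(64717 + u(Z, C(19)))*(454083 + 118149) = (64717 + (472 - 1*19 - 161*(-699))/(12*(-59 + 20*(-699))))*(454083 + 118149) = (64717 + (472 - 19 + 112539)/(12*(-59 - 13980)))*572232 = (64717 + (1/12)*112992/(-14039))*572232 = (64717 + (1/12)*(-1/14039)*112992)*572232 = (64717 - 9416/14039)*572232 = (908552547/14039)*572232 = 519902841074904/14039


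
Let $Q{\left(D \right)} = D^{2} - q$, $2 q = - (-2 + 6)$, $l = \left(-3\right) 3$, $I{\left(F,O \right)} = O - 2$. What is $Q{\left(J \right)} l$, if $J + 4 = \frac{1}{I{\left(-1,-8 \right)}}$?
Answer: $- \frac{16929}{100} \approx -169.29$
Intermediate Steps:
$I{\left(F,O \right)} = -2 + O$
$J = - \frac{41}{10}$ ($J = -4 + \frac{1}{-2 - 8} = -4 + \frac{1}{-10} = -4 - \frac{1}{10} = - \frac{41}{10} \approx -4.1$)
$l = -9$
$q = -2$ ($q = \frac{\left(-1\right) \left(-2 + 6\right)}{2} = \frac{\left(-1\right) 4}{2} = \frac{1}{2} \left(-4\right) = -2$)
$Q{\left(D \right)} = 2 + D^{2}$ ($Q{\left(D \right)} = D^{2} - -2 = D^{2} + 2 = 2 + D^{2}$)
$Q{\left(J \right)} l = \left(2 + \left(- \frac{41}{10}\right)^{2}\right) \left(-9\right) = \left(2 + \frac{1681}{100}\right) \left(-9\right) = \frac{1881}{100} \left(-9\right) = - \frac{16929}{100}$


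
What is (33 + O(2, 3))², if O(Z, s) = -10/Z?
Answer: 784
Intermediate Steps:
(33 + O(2, 3))² = (33 - 10/2)² = (33 - 10*½)² = (33 - 5)² = 28² = 784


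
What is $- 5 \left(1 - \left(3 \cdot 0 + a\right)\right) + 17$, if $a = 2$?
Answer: $22$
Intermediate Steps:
$- 5 \left(1 - \left(3 \cdot 0 + a\right)\right) + 17 = - 5 \left(1 - \left(3 \cdot 0 + 2\right)\right) + 17 = - 5 \left(1 - \left(0 + 2\right)\right) + 17 = - 5 \left(1 - 2\right) + 17 = \left(-5\right) \left(-1\right) + 17 = 5 + 17 = 22$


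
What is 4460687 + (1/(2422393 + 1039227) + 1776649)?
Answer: 21591287044321/3461620 ≈ 6.2373e+6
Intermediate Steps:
4460687 + (1/(2422393 + 1039227) + 1776649) = 4460687 + (1/3461620 + 1776649) = 4460687 + 6150083711381/3461620 = 21591287044321/3461620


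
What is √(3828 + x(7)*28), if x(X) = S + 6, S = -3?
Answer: 2*√978 ≈ 62.546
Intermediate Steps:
x(X) = 3 (x(X) = -3 + 6 = 3)
√(3828 + x(7)*28) = √(3828 + 3*28) = √(3828 + 84) = √3912 = 2*√978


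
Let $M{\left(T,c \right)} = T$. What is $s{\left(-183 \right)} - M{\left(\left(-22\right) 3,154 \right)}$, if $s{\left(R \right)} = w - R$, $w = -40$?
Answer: $209$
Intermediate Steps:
$s{\left(R \right)} = -40 - R$
$s{\left(-183 \right)} - M{\left(\left(-22\right) 3,154 \right)} = \left(-40 - -183\right) - \left(-22\right) 3 = \left(-40 + 183\right) - -66 = 143 + 66 = 209$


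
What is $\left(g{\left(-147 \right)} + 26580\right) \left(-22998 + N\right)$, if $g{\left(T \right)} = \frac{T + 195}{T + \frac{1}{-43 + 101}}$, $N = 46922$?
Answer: $\frac{5420980213584}{8525} \approx 6.3589 \cdot 10^{8}$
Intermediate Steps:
$g{\left(T \right)} = \frac{195 + T}{\frac{1}{58} + T}$ ($g{\left(T \right)} = \frac{195 + T}{T + \frac{1}{58}} = \frac{195 + T}{\frac{1}{58} + T}$)
$\left(g{\left(-147 \right)} + 26580\right) \left(-22998 + N\right) = \left(\frac{58 \left(195 - 147\right)}{1 + 58 \left(-147\right)} + 26580\right) \left(-22998 + 46922\right) = \left(58 \frac{1}{1 - 8526} \cdot 48 + 26580\right) 23924 = \left(58 \frac{1}{-8525} \cdot 48 + 26580\right) 23924 = \left(58 \left(- \frac{1}{8525}\right) 48 + 26580\right) 23924 = \left(- \frac{2784}{8525} + 26580\right) 23924 = \frac{226591716}{8525} \cdot 23924 = \frac{5420980213584}{8525}$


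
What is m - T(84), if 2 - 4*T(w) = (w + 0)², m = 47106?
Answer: 97739/2 ≈ 48870.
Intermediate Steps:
T(w) = ½ - w²/4 (T(w) = ½ - (w + 0)²/4 = ½ - w²/4)
m - T(84) = 47106 - (½ - ¼*84²) = 47106 - (½ - ¼*7056) = 47106 - (½ - 1764) = 47106 - 1*(-3527/2) = 47106 + 3527/2 = 97739/2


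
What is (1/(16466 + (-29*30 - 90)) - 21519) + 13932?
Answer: -117644021/15506 ≈ -7587.0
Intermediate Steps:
(1/(16466 + (-29*30 - 90)) - 21519) + 13932 = (1/(16466 + (-870 - 90)) - 21519) + 13932 = (1/(16466 - 960) - 21519) + 13932 = (1/15506 - 21519) + 13932 = -333673613/15506 + 13932 = -117644021/15506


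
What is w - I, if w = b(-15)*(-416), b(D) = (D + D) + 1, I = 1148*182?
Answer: -196872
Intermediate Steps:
I = 208936
b(D) = 1 + 2*D (b(D) = 2*D + 1 = 1 + 2*D)
w = 12064 (w = (1 + 2*(-15))*(-416) = (1 - 30)*(-416) = -29*(-416) = 12064)
w - I = 12064 - 1*208936 = 12064 - 208936 = -196872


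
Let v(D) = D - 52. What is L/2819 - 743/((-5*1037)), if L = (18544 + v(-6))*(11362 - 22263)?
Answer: -1044857774393/14616515 ≈ -71485.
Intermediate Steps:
v(D) = -52 + D
L = -201515886 (L = (18544 + (-52 - 6))*(11362 - 22263) = (18544 - 58)*(-10901) = 18486*(-10901) = -201515886)
L/2819 - 743/((-5*1037)) = -201515886/2819 - 743/((-5*1037)) = -201515886*1/2819 - 743/(-5185) = -201515886/2819 - 743*(-1/5185) = -201515886/2819 + 743/5185 = -1044857774393/14616515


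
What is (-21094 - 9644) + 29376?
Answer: -1362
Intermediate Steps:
(-21094 - 9644) + 29376 = -30738 + 29376 = -1362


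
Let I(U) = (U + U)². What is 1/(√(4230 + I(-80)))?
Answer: √29830/29830 ≈ 0.0057899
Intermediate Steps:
I(U) = 4*U² (I(U) = (2*U)² = 4*U²)
1/(√(4230 + I(-80))) = 1/(√(4230 + 4*(-80)²)) = 1/(√(4230 + 4*6400)) = 1/(√(4230 + 25600)) = 1/(√29830) = √29830/29830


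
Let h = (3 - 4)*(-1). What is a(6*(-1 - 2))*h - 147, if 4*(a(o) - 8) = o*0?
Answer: -139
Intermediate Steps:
a(o) = 8 (a(o) = 8 + (o*0)/4 = 8 + (1/4)*0 = 8 + 0 = 8)
h = 1 (h = -1*(-1) = 1)
a(6*(-1 - 2))*h - 147 = 8*1 - 147 = 8 - 147 = -139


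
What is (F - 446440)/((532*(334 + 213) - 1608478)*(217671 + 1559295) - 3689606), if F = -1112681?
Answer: 1559121/2341110193490 ≈ 6.6597e-7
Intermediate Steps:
(F - 446440)/((532*(334 + 213) - 1608478)*(217671 + 1559295) - 3689606) = (-1112681 - 446440)/((532*(334 + 213) - 1608478)*(217671 + 1559295) - 3689606) = -1559121/((532*547 - 1608478)*1776966 - 3689606) = -1559121/((291004 - 1608478)*1776966 - 3689606) = -1559121/(-1317474*1776966 - 3689606) = -1559121/(-2341106503884 - 3689606) = -1559121/(-2341110193490) = -1559121*(-1/2341110193490) = 1559121/2341110193490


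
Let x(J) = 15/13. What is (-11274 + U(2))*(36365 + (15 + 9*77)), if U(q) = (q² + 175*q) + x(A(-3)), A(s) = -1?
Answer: -5262326985/13 ≈ -4.0479e+8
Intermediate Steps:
x(J) = 15/13 (x(J) = 15*(1/13) = 15/13)
U(q) = 15/13 + q² + 175*q (U(q) = (q² + 175*q) + 15/13 = 15/13 + q² + 175*q)
(-11274 + U(2))*(36365 + (15 + 9*77)) = (-11274 + (15/13 + 2² + 175*2))*(36365 + (15 + 9*77)) = (-11274 + (15/13 + 4 + 350))*(36365 + (15 + 693)) = (-11274 + 4617/13)*(36365 + 708) = -141945/13*37073 = -5262326985/13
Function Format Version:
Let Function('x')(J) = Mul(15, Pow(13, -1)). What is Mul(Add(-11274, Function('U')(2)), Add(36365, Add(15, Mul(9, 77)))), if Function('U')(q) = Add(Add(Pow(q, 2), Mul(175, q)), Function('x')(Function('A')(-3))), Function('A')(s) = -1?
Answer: Rational(-5262326985, 13) ≈ -4.0479e+8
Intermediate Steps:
Function('x')(J) = Rational(15, 13) (Function('x')(J) = Mul(15, Rational(1, 13)) = Rational(15, 13))
Function('U')(q) = Add(Rational(15, 13), Pow(q, 2), Mul(175, q)) (Function('U')(q) = Add(Add(Pow(q, 2), Mul(175, q)), Rational(15, 13)) = Add(Rational(15, 13), Pow(q, 2), Mul(175, q)))
Mul(Add(-11274, Function('U')(2)), Add(36365, Add(15, Mul(9, 77)))) = Mul(Add(-11274, Add(Rational(15, 13), Pow(2, 2), Mul(175, 2))), Add(36365, Add(15, Mul(9, 77)))) = Mul(Add(-11274, Add(Rational(15, 13), 4, 350)), Add(36365, Add(15, 693))) = Mul(Add(-11274, Rational(4617, 13)), Add(36365, 708)) = Mul(Rational(-141945, 13), 37073) = Rational(-5262326985, 13)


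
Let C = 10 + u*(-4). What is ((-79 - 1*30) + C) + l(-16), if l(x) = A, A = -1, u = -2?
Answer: -92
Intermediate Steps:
l(x) = -1
C = 18 (C = 10 - 2*(-4) = 10 + 8 = 18)
((-79 - 1*30) + C) + l(-16) = ((-79 - 1*30) + 18) - 1 = ((-79 - 30) + 18) - 1 = (-109 + 18) - 1 = -91 - 1 = -92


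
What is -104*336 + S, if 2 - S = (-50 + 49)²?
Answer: -34943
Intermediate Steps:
S = 1 (S = 2 - (-50 + 49)² = 2 - 1*(-1)² = 2 - 1*1 = 2 - 1 = 1)
-104*336 + S = -104*336 + 1 = -1*34944 + 1 = -34944 + 1 = -34943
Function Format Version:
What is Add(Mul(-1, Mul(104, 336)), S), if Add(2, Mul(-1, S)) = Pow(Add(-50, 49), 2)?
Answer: -34943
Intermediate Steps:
S = 1 (S = Add(2, Mul(-1, Pow(Add(-50, 49), 2))) = Add(2, Mul(-1, Pow(-1, 2))) = Add(2, Mul(-1, 1)) = Add(2, -1) = 1)
Add(Mul(-1, Mul(104, 336)), S) = Add(Mul(-1, Mul(104, 336)), 1) = Add(Mul(-1, 34944), 1) = Add(-34944, 1) = -34943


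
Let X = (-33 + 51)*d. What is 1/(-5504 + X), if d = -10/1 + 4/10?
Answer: -5/28384 ≈ -0.00017616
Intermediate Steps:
d = -48/5 (d = -10*1 + 4*(⅒) = -10 + ⅖ = -48/5 ≈ -9.6000)
X = -864/5 (X = (-33 + 51)*(-48/5) = 18*(-48/5) = -864/5 ≈ -172.80)
1/(-5504 + X) = 1/(-5504 - 864/5) = 1/(-28384/5) = -5/28384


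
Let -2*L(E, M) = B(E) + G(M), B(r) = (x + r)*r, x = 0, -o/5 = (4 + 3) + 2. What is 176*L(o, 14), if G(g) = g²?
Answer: -195448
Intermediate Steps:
o = -45 (o = -5*((4 + 3) + 2) = -5*(7 + 2) = -5*9 = -45)
B(r) = r² (B(r) = (0 + r)*r = r*r = r²)
L(E, M) = -E²/2 - M²/2 (L(E, M) = -(E² + M²)/2 = -E²/2 - M²/2)
176*L(o, 14) = 176*(-½*(-45)² - ½*14²) = 176*(-½*2025 - ½*196) = 176*(-2025/2 - 98) = 176*(-2221/2) = -195448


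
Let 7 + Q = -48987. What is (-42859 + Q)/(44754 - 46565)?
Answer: 91853/1811 ≈ 50.719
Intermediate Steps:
Q = -48994 (Q = -7 - 48987 = -48994)
(-42859 + Q)/(44754 - 46565) = (-42859 - 48994)/(44754 - 46565) = -91853/(-1811) = -91853*(-1/1811) = 91853/1811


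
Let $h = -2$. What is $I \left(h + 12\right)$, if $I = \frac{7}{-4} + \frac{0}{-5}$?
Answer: $- \frac{35}{2} \approx -17.5$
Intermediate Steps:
$I = - \frac{7}{4}$ ($I = 7 \left(- \frac{1}{4}\right) + 0 \left(- \frac{1}{5}\right) = - \frac{7}{4} + 0 = - \frac{7}{4} \approx -1.75$)
$I \left(h + 12\right) = - \frac{7 \left(-2 + 12\right)}{4} = \left(- \frac{7}{4}\right) 10 = - \frac{35}{2}$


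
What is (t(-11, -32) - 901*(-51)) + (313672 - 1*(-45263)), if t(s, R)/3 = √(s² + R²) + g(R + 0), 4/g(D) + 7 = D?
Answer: 5263514/13 + 3*√1145 ≈ 4.0499e+5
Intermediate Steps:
g(D) = 4/(-7 + D)
t(s, R) = 3*√(R² + s²) + 12/(-7 + R) (t(s, R) = 3*(√(s² + R²) + 4/(-7 + (R + 0))) = 3*(√(R² + s²) + 4/(-7 + R)) = 3*√(R² + s²) + 12/(-7 + R))
(t(-11, -32) - 901*(-51)) + (313672 - 1*(-45263)) = (3*(4 + √((-32)² + (-11)²)*(-7 - 32))/(-7 - 32) - 901*(-51)) + (313672 - 1*(-45263)) = (3*(4 + √(1024 + 121)*(-39))/(-39) + 45951) + (313672 + 45263) = (3*(-1/39)*(4 + √1145*(-39)) + 45951) + 358935 = (3*(-1/39)*(4 - 39*√1145) + 45951) + 358935 = ((-4/13 + 3*√1145) + 45951) + 358935 = (597359/13 + 3*√1145) + 358935 = 5263514/13 + 3*√1145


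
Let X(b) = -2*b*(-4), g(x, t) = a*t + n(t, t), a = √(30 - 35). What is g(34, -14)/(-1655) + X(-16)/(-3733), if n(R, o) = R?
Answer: 264102/6178115 + 14*I*√5/1655 ≈ 0.042748 + 0.018915*I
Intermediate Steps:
a = I*√5 (a = √(-5) = I*√5 ≈ 2.2361*I)
g(x, t) = t + I*t*√5 (g(x, t) = (I*√5)*t + t = I*t*√5 + t = t + I*t*√5)
X(b) = 8*b
g(34, -14)/(-1655) + X(-16)/(-3733) = -14*(1 + I*√5)/(-1655) + (8*(-16))/(-3733) = (-14 - 14*I*√5)*(-1/1655) - 128*(-1/3733) = (14/1655 + 14*I*√5/1655) + 128/3733 = 264102/6178115 + 14*I*√5/1655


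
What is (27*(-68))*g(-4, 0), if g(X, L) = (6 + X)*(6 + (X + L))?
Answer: -7344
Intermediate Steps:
g(X, L) = (6 + X)*(6 + L + X) (g(X, L) = (6 + X)*(6 + (L + X)) = (6 + X)*(6 + L + X))
(27*(-68))*g(-4, 0) = (27*(-68))*(36 + (-4)**2 + 6*0 + 12*(-4) + 0*(-4)) = -1836*(36 + 16 + 0 - 48 + 0) = -1836*4 = -7344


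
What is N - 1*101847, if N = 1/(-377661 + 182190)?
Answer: -19908134938/195471 ≈ -1.0185e+5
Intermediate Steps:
N = -1/195471 (N = 1/(-195471) = -1/195471 ≈ -5.1158e-6)
N - 1*101847 = -1/195471 - 1*101847 = -1/195471 - 101847 = -19908134938/195471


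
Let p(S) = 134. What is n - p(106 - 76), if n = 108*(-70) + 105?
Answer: -7589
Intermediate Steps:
n = -7455 (n = -7560 + 105 = -7455)
n - p(106 - 76) = -7455 - 1*134 = -7455 - 134 = -7589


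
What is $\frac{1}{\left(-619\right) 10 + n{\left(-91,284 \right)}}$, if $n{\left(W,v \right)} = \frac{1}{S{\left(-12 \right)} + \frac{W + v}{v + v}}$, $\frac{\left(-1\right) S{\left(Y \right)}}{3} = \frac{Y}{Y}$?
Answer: $- \frac{1511}{9353658} \approx -0.00016154$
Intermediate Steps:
$S{\left(Y \right)} = -3$ ($S{\left(Y \right)} = - 3 \frac{Y}{Y} = \left(-3\right) 1 = -3$)
$n{\left(W,v \right)} = \frac{1}{-3 + \frac{W + v}{2 v}}$ ($n{\left(W,v \right)} = \frac{1}{-3 + \frac{W + v}{v + v}} = \frac{1}{-3 + \frac{W + v}{2 v}}$)
$\frac{1}{\left(-619\right) 10 + n{\left(-91,284 \right)}} = \frac{1}{\left(-619\right) 10 + 2 \cdot 284 \frac{1}{-91 - 1420}} = \frac{1}{-6190 + 2 \cdot 284 \frac{1}{-91 - 1420}} = \frac{1}{-6190 + 2 \cdot 284 \frac{1}{-1511}} = \frac{1}{-6190 + 2 \cdot 284 \left(- \frac{1}{1511}\right)} = \frac{1}{-6190 - \frac{568}{1511}} = \frac{1}{- \frac{9353658}{1511}} = - \frac{1511}{9353658}$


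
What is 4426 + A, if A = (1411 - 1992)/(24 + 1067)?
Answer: 4828185/1091 ≈ 4425.5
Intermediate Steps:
A = -581/1091 ≈ -0.53254
4426 + A = 4426 - 581/1091 = 4828185/1091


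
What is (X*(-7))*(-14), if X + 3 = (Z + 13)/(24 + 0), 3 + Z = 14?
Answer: -196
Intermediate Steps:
Z = 11 (Z = -3 + 14 = 11)
X = -2 (X = -3 + (11 + 13)/(24 + 0) = -3 + 24/24 = -3 + 24*(1/24) = -3 + 1 = -2)
(X*(-7))*(-14) = -2*(-7)*(-14) = 14*(-14) = -196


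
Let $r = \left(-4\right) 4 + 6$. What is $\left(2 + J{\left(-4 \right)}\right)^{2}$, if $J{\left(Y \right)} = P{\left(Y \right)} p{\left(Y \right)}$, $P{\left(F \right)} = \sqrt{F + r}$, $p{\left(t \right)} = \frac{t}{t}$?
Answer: $\left(2 + i \sqrt{14}\right)^{2} \approx -10.0 + 14.967 i$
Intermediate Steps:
$r = -10$ ($r = -16 + 6 = -10$)
$p{\left(t \right)} = 1$
$P{\left(F \right)} = \sqrt{-10 + F}$ ($P{\left(F \right)} = \sqrt{F - 10} = \sqrt{-10 + F}$)
$J{\left(Y \right)} = \sqrt{-10 + Y}$ ($J{\left(Y \right)} = \sqrt{-10 + Y} 1 = \sqrt{-10 + Y}$)
$\left(2 + J{\left(-4 \right)}\right)^{2} = \left(2 + \sqrt{-10 - 4}\right)^{2} = \left(2 + \sqrt{-14}\right)^{2} = \left(2 + i \sqrt{14}\right)^{2}$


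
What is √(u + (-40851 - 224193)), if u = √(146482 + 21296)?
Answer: √(-265044 + 3*√18642) ≈ 514.43*I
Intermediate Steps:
u = 3*√18642 (u = √167778 = 3*√18642 ≈ 409.61)
√(u + (-40851 - 224193)) = √(3*√18642 + (-40851 - 224193)) = √(3*√18642 - 265044) = √(-265044 + 3*√18642)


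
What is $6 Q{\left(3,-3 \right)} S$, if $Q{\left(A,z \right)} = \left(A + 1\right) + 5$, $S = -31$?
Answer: $-1674$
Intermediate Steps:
$Q{\left(A,z \right)} = 6 + A$ ($Q{\left(A,z \right)} = \left(1 + A\right) + 5 = 6 + A$)
$6 Q{\left(3,-3 \right)} S = 6 \left(6 + 3\right) \left(-31\right) = 6 \cdot 9 \left(-31\right) = 54 \left(-31\right) = -1674$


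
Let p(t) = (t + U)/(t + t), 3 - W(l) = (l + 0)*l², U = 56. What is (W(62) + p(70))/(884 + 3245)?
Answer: -2383241/41290 ≈ -57.720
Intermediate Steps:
W(l) = 3 - l³ (W(l) = 3 - (l + 0)*l² = 3 - l*l² = 3 - l³)
p(t) = (56 + t)/(2*t) (p(t) = (t + 56)/(t + t) = (56 + t)/((2*t)) = (56 + t)*(1/(2*t)) = (56 + t)/(2*t))
(W(62) + p(70))/(884 + 3245) = ((3 - 1*62³) + (½)*(56 + 70)/70)/(884 + 3245) = ((3 - 1*238328) + (½)*(1/70)*126)/4129 = ((3 - 238328) + 9/10)*(1/4129) = (-238325 + 9/10)*(1/4129) = -2383241/10*1/4129 = -2383241/41290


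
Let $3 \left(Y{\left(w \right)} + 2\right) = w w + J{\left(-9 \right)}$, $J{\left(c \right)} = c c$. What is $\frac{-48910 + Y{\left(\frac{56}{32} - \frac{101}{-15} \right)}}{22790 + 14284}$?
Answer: $- \frac{527698919}{400399200} \approx -1.3179$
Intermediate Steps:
$J{\left(c \right)} = c^{2}$
$Y{\left(w \right)} = 25 + \frac{w^{2}}{3}$ ($Y{\left(w \right)} = -2 + \frac{w w + \left(-9\right)^{2}}{3} = -2 + \frac{w^{2} + 81}{3} = -2 + \frac{81 + w^{2}}{3} = -2 + \left(27 + \frac{w^{2}}{3}\right) = 25 + \frac{w^{2}}{3}$)
$\frac{-48910 + Y{\left(\frac{56}{32} - \frac{101}{-15} \right)}}{22790 + 14284} = \frac{-48910 + \left(25 + \frac{\left(\frac{56}{32} - \frac{101}{-15}\right)^{2}}{3}\right)}{22790 + 14284} = \frac{-48910 + \left(25 + \frac{\left(56 \cdot \frac{1}{32} - - \frac{101}{15}\right)^{2}}{3}\right)}{37074} = \left(-48910 + \left(25 + \frac{\left(\frac{7}{4} + \frac{101}{15}\right)^{2}}{3}\right)\right) \frac{1}{37074} = \left(-48910 + \left(25 + \frac{\left(\frac{509}{60}\right)^{2}}{3}\right)\right) \frac{1}{37074} = \left(-48910 + \left(25 + \frac{1}{3} \cdot \frac{259081}{3600}\right)\right) \frac{1}{37074} = \left(-48910 + \left(25 + \frac{259081}{10800}\right)\right) \frac{1}{37074} = \left(-48910 + \frac{529081}{10800}\right) \frac{1}{37074} = \left(- \frac{527698919}{10800}\right) \frac{1}{37074} = - \frac{527698919}{400399200}$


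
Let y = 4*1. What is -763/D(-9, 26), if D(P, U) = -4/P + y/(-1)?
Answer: 6867/32 ≈ 214.59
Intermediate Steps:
y = 4
D(P, U) = -4 - 4/P (D(P, U) = -4/P + 4/(-1) = -4/P + 4*(-1) = -4/P - 4 = -4 - 4/P)
-763/D(-9, 26) = -763/(-4 - 4/(-9)) = -763/(-4 - 4*(-⅑)) = -763/(-4 + 4/9) = -763/(-32/9) = -763*(-9/32) = 6867/32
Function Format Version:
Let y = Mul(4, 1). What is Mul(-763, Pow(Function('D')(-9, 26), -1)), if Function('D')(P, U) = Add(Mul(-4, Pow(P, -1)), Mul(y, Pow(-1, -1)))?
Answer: Rational(6867, 32) ≈ 214.59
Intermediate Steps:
y = 4
Function('D')(P, U) = Add(-4, Mul(-4, Pow(P, -1))) (Function('D')(P, U) = Add(Mul(-4, Pow(P, -1)), Mul(4, Pow(-1, -1))) = Add(Mul(-4, Pow(P, -1)), Mul(4, -1)) = Add(Mul(-4, Pow(P, -1)), -4) = Add(-4, Mul(-4, Pow(P, -1))))
Mul(-763, Pow(Function('D')(-9, 26), -1)) = Mul(-763, Pow(Add(-4, Mul(-4, Pow(-9, -1))), -1)) = Mul(-763, Pow(Add(-4, Mul(-4, Rational(-1, 9))), -1)) = Mul(-763, Pow(Add(-4, Rational(4, 9)), -1)) = Mul(-763, Pow(Rational(-32, 9), -1)) = Mul(-763, Rational(-9, 32)) = Rational(6867, 32)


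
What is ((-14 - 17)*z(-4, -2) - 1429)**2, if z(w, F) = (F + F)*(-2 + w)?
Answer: 4721929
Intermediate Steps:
z(w, F) = 2*F*(-2 + w) (z(w, F) = (2*F)*(-2 + w) = 2*F*(-2 + w))
((-14 - 17)*z(-4, -2) - 1429)**2 = ((-14 - 17)*(2*(-2)*(-2 - 4)) - 1429)**2 = (-62*(-2)*(-6) - 1429)**2 = (-31*24 - 1429)**2 = (-744 - 1429)**2 = (-2173)**2 = 4721929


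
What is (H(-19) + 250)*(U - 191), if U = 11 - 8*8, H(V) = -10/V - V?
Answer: -1249524/19 ≈ -65764.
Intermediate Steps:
H(V) = -V - 10/V
U = -53 (U = 11 - 64 = -53)
(H(-19) + 250)*(U - 191) = ((-1*(-19) - 10/(-19)) + 250)*(-53 - 191) = ((19 - 10*(-1/19)) + 250)*(-244) = ((19 + 10/19) + 250)*(-244) = (371/19 + 250)*(-244) = (5121/19)*(-244) = -1249524/19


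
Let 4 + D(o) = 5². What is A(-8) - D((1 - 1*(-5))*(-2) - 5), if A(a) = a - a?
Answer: -21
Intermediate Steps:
A(a) = 0
D(o) = 21 (D(o) = -4 + 5² = -4 + 25 = 21)
A(-8) - D((1 - 1*(-5))*(-2) - 5) = 0 - 1*21 = 0 - 21 = -21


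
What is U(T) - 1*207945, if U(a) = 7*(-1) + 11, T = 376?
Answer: -207941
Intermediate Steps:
U(a) = 4 (U(a) = -7 + 11 = 4)
U(T) - 1*207945 = 4 - 1*207945 = 4 - 207945 = -207941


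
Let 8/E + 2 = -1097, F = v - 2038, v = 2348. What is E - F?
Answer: -340698/1099 ≈ -310.01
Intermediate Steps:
F = 310 (F = 2348 - 2038 = 310)
E = -8/1099 (E = 8/(-2 - 1097) = 8/(-1099) = 8*(-1/1099) = -8/1099 ≈ -0.0072793)
E - F = -8/1099 - 1*310 = -8/1099 - 310 = -340698/1099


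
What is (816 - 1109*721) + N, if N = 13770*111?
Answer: 729697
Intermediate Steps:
N = 1528470
(816 - 1109*721) + N = (816 - 1109*721) + 1528470 = (816 - 799589) + 1528470 = -798773 + 1528470 = 729697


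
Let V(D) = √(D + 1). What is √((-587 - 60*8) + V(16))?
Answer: √(-1067 + √17) ≈ 32.602*I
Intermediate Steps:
V(D) = √(1 + D)
√((-587 - 60*8) + V(16)) = √((-587 - 60*8) + √(1 + 16)) = √((-587 - 480) + √17) = √(-1067 + √17)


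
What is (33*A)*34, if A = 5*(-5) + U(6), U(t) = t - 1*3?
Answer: -24684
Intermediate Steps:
U(t) = -3 + t (U(t) = t - 3 = -3 + t)
A = -22 (A = 5*(-5) + (-3 + 6) = -25 + 3 = -22)
(33*A)*34 = (33*(-22))*34 = -726*34 = -24684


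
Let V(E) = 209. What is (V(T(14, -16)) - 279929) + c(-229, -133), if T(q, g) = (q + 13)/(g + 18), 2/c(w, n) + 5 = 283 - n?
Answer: -114964918/411 ≈ -2.7972e+5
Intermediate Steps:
c(w, n) = 2/(278 - n) (c(w, n) = 2/(-5 + (283 - n)) = 2/(278 - n))
T(q, g) = (13 + q)/(18 + g)
(V(T(14, -16)) - 279929) + c(-229, -133) = (209 - 279929) - 2/(-278 - 133) = -279720 - 2/(-411) = -279720 - 2*(-1/411) = -279720 + 2/411 = -114964918/411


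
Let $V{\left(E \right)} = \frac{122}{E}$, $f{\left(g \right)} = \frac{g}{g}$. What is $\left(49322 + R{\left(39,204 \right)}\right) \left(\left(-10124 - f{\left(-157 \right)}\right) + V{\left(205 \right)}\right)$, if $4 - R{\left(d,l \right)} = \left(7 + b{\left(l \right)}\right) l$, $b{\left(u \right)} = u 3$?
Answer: $\frac{31941991170}{41} \approx 7.7907 \cdot 10^{8}$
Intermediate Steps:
$b{\left(u \right)} = 3 u$
$f{\left(g \right)} = 1$
$R{\left(d,l \right)} = 4 - l \left(7 + 3 l\right)$ ($R{\left(d,l \right)} = 4 - \left(7 + 3 l\right) l = 4 - l \left(7 + 3 l\right)$)
$\left(49322 + R{\left(39,204 \right)}\right) \left(\left(-10124 - f{\left(-157 \right)}\right) + V{\left(205 \right)}\right) = \left(49322 - \left(1424 + 124848\right)\right) \left(\left(-10124 - 1\right) + \frac{122}{205}\right) = \left(49322 - 126272\right) \left(\left(-10124 - 1\right) + 122 \cdot \frac{1}{205}\right) = \left(49322 - 126272\right) \left(-10125 + \frac{122}{205}\right) = \left(49322 - 126272\right) \left(- \frac{2075503}{205}\right) = \left(-76950\right) \left(- \frac{2075503}{205}\right) = \frac{31941991170}{41}$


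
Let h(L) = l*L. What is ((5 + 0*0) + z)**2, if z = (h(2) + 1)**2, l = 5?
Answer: 15876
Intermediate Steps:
h(L) = 5*L
z = 121 (z = (5*2 + 1)**2 = (10 + 1)**2 = 11**2 = 121)
((5 + 0*0) + z)**2 = ((5 + 0*0) + 121)**2 = ((5 + 0) + 121)**2 = (5 + 121)**2 = 126**2 = 15876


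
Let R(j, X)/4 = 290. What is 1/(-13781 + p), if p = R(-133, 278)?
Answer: -1/12621 ≈ -7.9233e-5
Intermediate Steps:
R(j, X) = 1160 (R(j, X) = 4*290 = 1160)
p = 1160
1/(-13781 + p) = 1/(-13781 + 1160) = 1/(-12621) = -1/12621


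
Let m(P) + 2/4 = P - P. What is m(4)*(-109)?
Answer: 109/2 ≈ 54.500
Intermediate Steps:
m(P) = -1/2 (m(P) = -1/2 + (P - P) = -1/2 + 0 = -1/2)
m(4)*(-109) = -1/2*(-109) = 109/2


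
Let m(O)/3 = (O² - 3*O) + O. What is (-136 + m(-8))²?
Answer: 10816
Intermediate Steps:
m(O) = -6*O + 3*O² (m(O) = 3*((O² - 3*O) + O) = 3*(O² - 2*O) = -6*O + 3*O²)
(-136 + m(-8))² = (-136 + 3*(-8)*(-2 - 8))² = (-136 + 3*(-8)*(-10))² = (-136 + 240)² = 104² = 10816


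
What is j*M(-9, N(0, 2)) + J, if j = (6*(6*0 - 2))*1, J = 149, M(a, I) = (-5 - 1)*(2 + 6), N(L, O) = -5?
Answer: 725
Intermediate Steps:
M(a, I) = -48 (M(a, I) = -6*8 = -48)
j = -12 (j = (6*(0 - 2))*1 = (6*(-2))*1 = -12*1 = -12)
j*M(-9, N(0, 2)) + J = -12*(-48) + 149 = 576 + 149 = 725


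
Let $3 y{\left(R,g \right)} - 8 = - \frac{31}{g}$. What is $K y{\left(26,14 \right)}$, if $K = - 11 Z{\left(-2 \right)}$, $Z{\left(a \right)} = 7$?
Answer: $- \frac{297}{2} \approx -148.5$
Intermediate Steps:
$y{\left(R,g \right)} = \frac{8}{3} - \frac{31}{3 g}$ ($y{\left(R,g \right)} = \frac{8}{3} + \frac{\left(-31\right) \frac{1}{g}}{3} = \frac{8}{3} - \frac{31}{3 g}$)
$K = -77$ ($K = \left(-11\right) 7 = -77$)
$K y{\left(26,14 \right)} = - 77 \frac{-31 + 8 \cdot 14}{3 \cdot 14} = - 77 \cdot \frac{1}{3} \cdot \frac{1}{14} \left(-31 + 112\right) = - 77 \cdot \frac{1}{3} \cdot \frac{1}{14} \cdot 81 = \left(-77\right) \frac{27}{14} = - \frac{297}{2}$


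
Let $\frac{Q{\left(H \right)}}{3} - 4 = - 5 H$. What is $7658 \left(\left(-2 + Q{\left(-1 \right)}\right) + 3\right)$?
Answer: $214424$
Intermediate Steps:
$Q{\left(H \right)} = 12 - 15 H$ ($Q{\left(H \right)} = 12 + 3 \left(- 5 H\right) = 12 - 15 H$)
$7658 \left(\left(-2 + Q{\left(-1 \right)}\right) + 3\right) = 7658 \left(\left(-2 + \left(12 - -15\right)\right) + 3\right) = 7658 \left(\left(-2 + \left(12 + 15\right)\right) + 3\right) = 7658 \left(\left(-2 + 27\right) + 3\right) = 7658 \left(25 + 3\right) = 7658 \cdot 28 = 214424$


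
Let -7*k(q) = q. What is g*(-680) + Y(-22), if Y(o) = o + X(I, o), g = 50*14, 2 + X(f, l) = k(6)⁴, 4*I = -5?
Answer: -1142932328/2401 ≈ -4.7602e+5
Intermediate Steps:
I = -5/4 (I = (¼)*(-5) = -5/4 ≈ -1.2500)
k(q) = -q/7
X(f, l) = -3506/2401 (X(f, l) = -2 + (-⅐*6)⁴ = -2 + (-6/7)⁴ = -2 + 1296/2401 = -3506/2401)
g = 700
Y(o) = -3506/2401 + o (Y(o) = o - 3506/2401 = -3506/2401 + o)
g*(-680) + Y(-22) = 700*(-680) + (-3506/2401 - 22) = -476000 - 56328/2401 = -1142932328/2401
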